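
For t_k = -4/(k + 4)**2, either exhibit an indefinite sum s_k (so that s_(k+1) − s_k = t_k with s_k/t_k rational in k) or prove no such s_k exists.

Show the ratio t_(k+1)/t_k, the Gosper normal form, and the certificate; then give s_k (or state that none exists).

none (Gosper's algorithm certifies no s_k)

Step 1: r(k) = (k + 4)**2/(k + 5)**2.
Gosper form: A/B · C(k+1)/C(k) with A=k**2 + 8*k + 16, B=k**2 + 10*k + 25, C=1.
Set up (k**2 + 8*k + 16)·f(k+1) − (k**2 + 8*k + 16)·f(k) − (1) = 0.
d = 0 from the (2,2,0) case.
Put f(k) = c0: A·f(k+1) − B(k−1)·f(k) − C = -1; need -1 = 0 — inconsistent ⇒ no f, not summable.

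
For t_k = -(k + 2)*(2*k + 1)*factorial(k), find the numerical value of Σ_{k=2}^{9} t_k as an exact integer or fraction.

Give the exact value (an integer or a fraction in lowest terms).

Compute t_(k+1)/t_k: get (k + 1)*(k + 3)*(2*k + 3)/((k + 2)*(2*k + 1)).
Normal form (A,B,C) = (k + 1, 1, k**2 + 5*k/2 + 1).
Key eq: (k + 1)·f(k+1) = (1)·f(k) + (k**2 + 5*k/2 + 1).
d = 1 from the (1,0,2) case.
A polynomial solution: f(k) = (2*k + 3)/2.
Get s_k = R·t_k = -(2*k + 3)*factorial(k) with R(k) = B(k−1)f(k)/C(k) = (2*k + 3)/((k + 2)*(2*k + 1)).
Δs = -(k + 2)*(2*k + 1)*factorial(k), as required.
Σ_(k=2)^(9) t_k = s_(10) − s_(2) = -83462400 − (-14) = -83462386.

Σ = -83462386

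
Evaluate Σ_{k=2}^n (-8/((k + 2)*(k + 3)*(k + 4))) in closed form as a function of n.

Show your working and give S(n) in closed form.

S(n) = (-n**2 - 7*n + 8)/(5*(n**2 + 7*n + 12))

r(k) = (k + 2)/(k + 5) after simplifying.
A = k + 2, B = k + 5, C = 1.
f must satisfy (k + 2)·f(k+1) − (k + 4)·f(k) = 1.
Bound: deg f ≤ 2.
Coefficient equations give f(k) = k*(k + 5)/12.
Then R = B(k−1)f/C = k*(k + 4)*(k + 5)/12, so s_k = R(k)·t_k = 2*k*(-k - 5)/(3*(k + 2)*(k + 3)).
Δs = -8/(k**3 + 9*k**2 + 26*k + 24), as required.
Evaluate: s_(n+1) = 2*(-n**2 - 7*n - 6)/(3*(n**2 + 7*n + 12)); subtract s_(2) = -7/15 ⇒ S(n) = (-n**2 - 7*n + 8)/(5*(n**2 + 7*n + 12)).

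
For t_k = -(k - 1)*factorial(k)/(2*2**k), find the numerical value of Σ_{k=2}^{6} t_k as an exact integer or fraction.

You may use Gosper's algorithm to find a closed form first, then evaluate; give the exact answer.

Σ = -311/8

t_(k+1)/t_k = k*(k + 1)/(2*(k - 1)).
Normal form (A,B,C) = (k/2 + 1/2, 1, k - 1).
Set up (k/2 + 1/2)·f(k+1) − (1)·f(k) − (k - 1) = 0.
Degrees (1,0,1) ⇒ d ≤ 0.
A polynomial solution: f(k) = 2.
Then R = B(k−1)f/C = 2/(k - 1), so s_k = R(k)·t_k = -factorial(k)/2**k.
Check: Δs_k = -(k - 1)*factorial(k)/(2*2**k). ✓
Σ_(k=2)^(6) t_k = s_(7) − s_(2) = -315/8 − (-1/2) = -311/8.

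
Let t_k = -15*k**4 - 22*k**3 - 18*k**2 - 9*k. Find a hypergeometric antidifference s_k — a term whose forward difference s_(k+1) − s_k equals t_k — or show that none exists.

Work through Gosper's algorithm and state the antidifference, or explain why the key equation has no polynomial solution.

s_k = k*(-3*k**4 + 2*k**3 - k + 2)

Step 1: r(k) = (15*k**4 + 82*k**3 + 174*k**2 + 171*k + 64)/(k*(15*k**3 + 22*k**2 + 18*k + 9)).
Gosper form: A/B · C(k+1)/C(k) with A=1, B=1, C=k**4 + 22*k**3/15 + 6*k**2/5 + 3*k/5.
Key eq: (1)·f(k+1) = (1)·f(k) + (k**4 + 22*k**3/15 + 6*k**2/5 + 3*k/5).
Bound: deg f ≤ 5.
A polynomial solution: f(k) = k*(k - 1)*(3*k**3 + k**2 + k + 2)/15.
Get s_k = R·t_k = k*(-3*k**4 + 2*k**3 - k + 2) with R(k) = B(k−1)f(k)/C(k) = (k - 1)*(3*k**3 + k**2 + k + 2)/(15*k**3 + 22*k**2 + 18*k + 9).
Δs = k*(-15*k**3 - 22*k**2 - 18*k - 9), as required.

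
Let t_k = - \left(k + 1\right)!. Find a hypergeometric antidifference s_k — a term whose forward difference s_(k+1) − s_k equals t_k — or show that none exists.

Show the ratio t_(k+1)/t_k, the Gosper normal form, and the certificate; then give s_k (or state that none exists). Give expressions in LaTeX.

Step 1: r(k) = k + 2.
A = k + 2, B = 1, C = 1.
Key eq: (k + 2)·f(k+1) = (1)·f(k) + (1).
From deg A=1, deg B=0, deg C=0: d=-1.
deg f ≤ -1 is impossible — no certificate.

none (Gosper's algorithm certifies no s_k)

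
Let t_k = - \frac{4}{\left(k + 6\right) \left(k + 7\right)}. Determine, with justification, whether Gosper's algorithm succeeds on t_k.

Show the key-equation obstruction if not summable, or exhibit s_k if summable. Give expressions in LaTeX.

Compute t_(k+1)/t_k: get (k + 6)/(k + 8).
Gosper form: A/B · C(k+1)/C(k) with A=k + 6, B=k + 8, C=1.
Key eq: (k + 6)·f(k+1) = (k + 7)·f(k) + (1).
deg f ≤ 1 (via 1,1,0).
Solve for f: f(k) = k/6 (degree 1 ≤ 1).
Then R = B(k−1)f/C = k*(k + 7)/6, so s_k = R(k)·t_k = -2*k/(3*k + 18).
Check: Δs_k = -4/(k**2 + 13*k + 42). ✓

Yes. s_k = - \frac{2 k}{3 k + 18}.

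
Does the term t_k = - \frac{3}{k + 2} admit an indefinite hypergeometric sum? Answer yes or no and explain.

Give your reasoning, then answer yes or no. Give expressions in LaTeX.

No — key equation has no polynomial f.

Step 1: r(k) = (k + 2)/(k + 3).
A = k + 2, B = k + 3, C = 1.
Set up (k + 2)·f(k+1) − (k + 2)·f(k) − (1) = 0.
d = 0 from the (1,1,0) case.
Generic f = c0 gives residual -1; -1 = 0 cannot hold, so t_k is not Gosper-summable.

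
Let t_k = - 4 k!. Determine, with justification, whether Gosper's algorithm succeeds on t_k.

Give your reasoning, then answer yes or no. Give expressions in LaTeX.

No; the degree bound rules out any f.

Ratio r(k) = k + 1.
Normal form (A,B,C) = (k + 1, 1, 1).
Need (k + 1)·f(k+1) − (1)·f(k) = 1.
Degrees (1,0,0) ⇒ d ≤ -1.
d = -1 < 0 ⇒ no nonzero polynomial f; not summable.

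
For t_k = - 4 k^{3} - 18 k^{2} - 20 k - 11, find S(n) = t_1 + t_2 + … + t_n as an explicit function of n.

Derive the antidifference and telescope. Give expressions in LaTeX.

S(n) = n \left(- n^{3} - 8 n^{2} - 20 n - 24\right)

t_(k+1)/t_k = (4*k**3 + 30*k**2 + 68*k + 53)/(4*k**3 + 18*k**2 + 20*k + 11).
So A=1 and B=1, with C=k**3 + 9*k**2/2 + 5*k + 11/4.
f must satisfy (1)·f(k+1) − (1)·f(k) = k**3 + 9*k**2/2 + 5*k + 11/4.
d = 4 from the (0,0,3) case.
Solving with deg f ≤ 4: f(k) = k*(k**3 + 4*k**2 + 2*k + 4)/4.
So s_k = (B(k−1)f/C)·t_k = (k*(k**3 + 4*k**2 + 2*k + 4)/(4*k**3 + 18*k**2 + 20*k + 11))·t_k = k*(-k**3 - 4*k**2 - 2*k - 4).
Check: Δs_k = -4*k**3 - 18*k**2 - 20*k - 11. ✓
Telescope: S(n) = s_(n+1) − s_(1) = -n**4 - 8*n**3 - 20*n**2 - 24*n - 11 − (-11) = n*(-n**3 - 8*n**2 - 20*n - 24).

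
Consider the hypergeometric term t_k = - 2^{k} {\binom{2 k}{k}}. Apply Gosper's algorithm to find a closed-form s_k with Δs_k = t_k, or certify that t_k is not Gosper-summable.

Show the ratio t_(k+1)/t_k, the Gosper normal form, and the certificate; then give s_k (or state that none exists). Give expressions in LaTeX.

none — t_k is not Gosper-summable

The ratio is 4*(2*k + 1)/(k + 1).
Gosper form: A/B · C(k+1)/C(k) with A=8*k + 4, B=k + 1, C=1.
f must satisfy (8*k + 4)·f(k+1) − (k)·f(k) = 1.
Degrees (1,1,0) ⇒ d ≤ -1.
Bound -1 < 0, so the key equation has no polynomial solution.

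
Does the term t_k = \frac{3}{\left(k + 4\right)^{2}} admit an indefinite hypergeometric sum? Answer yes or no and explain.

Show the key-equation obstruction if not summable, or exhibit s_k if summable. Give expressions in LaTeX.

Step 1: r(k) = (k + 4)**2/(k + 5)**2.
Gosper form: A/B · C(k+1)/C(k) with A=k**2 + 8*k + 16, B=k**2 + 10*k + 25, C=1.
Key eq: (k**2 + 8*k + 16)·f(k+1) = (k**2 + 8*k + 16)·f(k) + (1).
deg f ≤ 0 (via 2,2,0).
f = c0 ⇒ A·f(k+1) − B(k−1)·f(k) − C = -1. The system {-1 = 0} is inconsistent; no antidifference.

No. Not Gosper-summable.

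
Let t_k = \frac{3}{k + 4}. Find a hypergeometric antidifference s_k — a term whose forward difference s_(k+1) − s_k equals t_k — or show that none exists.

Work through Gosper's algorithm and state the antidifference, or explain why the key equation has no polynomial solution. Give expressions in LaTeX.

none — t_k is not Gosper-summable

Step 1: r(k) = (k + 4)/(k + 5).
Normal form (A,B,C) = (k + 4, k + 5, 1).
Need (k + 4)·f(k+1) − (k + 4)·f(k) = 1.
Degrees (1,1,0) ⇒ d ≤ 0.
Write f(k) = c0. Then LHS − RHS = -1, requiring -1 = 0: contradictory. No certificate.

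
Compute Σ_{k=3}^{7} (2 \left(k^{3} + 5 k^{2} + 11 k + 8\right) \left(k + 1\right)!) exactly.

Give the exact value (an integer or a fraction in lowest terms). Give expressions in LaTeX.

Step 1: r(k) = (k**4 + 10*k**3 + 40*k**2 + 73*k + 50)/(k**3 + 5*k**2 + 11*k + 8).
Gosper form: A/B · C(k+1)/C(k) with A=k + 2, B=1, C=k**3 + 5*k**2 + 11*k + 8.
Need (k + 2)·f(k+1) − (1)·f(k) = k**3 + 5*k**2 + 11*k + 8.
d = 2 from the (1,0,3) case.
A polynomial solution: f(k) = k**2 + 2*k + 2.
Get s_k = R·t_k = 2*(k**2 + 2*k + 2)*factorial(k + 1) with R(k) = B(k−1)f(k)/C(k) = (k**2 + 2*k + 2)/(k**3 + 5*k**2 + 11*k + 8).
Check: Δs_k = 2*(k**3 + 5*k**2 + 11*k + 8)*factorial(k + 1). ✓
Sum = s_(8) − s_(3); s_(8) = 59512320, s_(3) = 816 ⇒ 59511504.

Σ = 59511504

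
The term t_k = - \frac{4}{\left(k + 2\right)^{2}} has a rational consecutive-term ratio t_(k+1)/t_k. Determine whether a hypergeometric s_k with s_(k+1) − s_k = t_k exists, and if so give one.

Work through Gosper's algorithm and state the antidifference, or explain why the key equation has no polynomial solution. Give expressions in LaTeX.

not Gosper-summable; s_k does not exist

Compute t_(k+1)/t_k: get (k + 2)**2/(k + 3)**2.
Gosper form: A/B · C(k+1)/C(k) with A=k**2 + 4*k + 4, B=k**2 + 6*k + 9, C=1.
f must satisfy (k**2 + 4*k + 4)·f(k+1) − (k**2 + 4*k + 4)·f(k) = 1.
Degrees (2,2,0) ⇒ d ≤ 0.
Write f(k) = c0. Then LHS − RHS = -1, requiring -1 = 0: contradictory. No certificate.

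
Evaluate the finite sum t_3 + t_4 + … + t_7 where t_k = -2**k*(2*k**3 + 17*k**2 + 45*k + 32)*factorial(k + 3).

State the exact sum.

Σ = -899245566720

Step 1: r(k) = 2*(2*k**4 + 31*k**3 + 177*k**2 + 436*k + 384)/(2*k**3 + 17*k**2 + 45*k + 32).
A = 2*k + 8, B = 1, C = k**3 + 17*k**2/2 + 45*k/2 + 16.
Key eq: (2*k + 8)·f(k+1) = (1)·f(k) + (k**3 + 17*k**2/2 + 45*k/2 + 16).
Bound: deg f ≤ 2.
Coefficient equations give f(k) = k*(k + 3)/2.
Certificate R = B(k−1)f/C = k*(k + 3)/(2*k**3 + 17*k**2 + 45*k + 32) gives s_k = -2**k*k*(k + 3)*factorial(k + 3).
Check: Δs_k = -2**k*(2*k**3 + 17*k**2 + 45*k + 32)*factorial(k + 3). ✓
Sum = s_(8) − s_(3); s_(8) = -899245670400, s_(3) = -103680 ⇒ -899245566720.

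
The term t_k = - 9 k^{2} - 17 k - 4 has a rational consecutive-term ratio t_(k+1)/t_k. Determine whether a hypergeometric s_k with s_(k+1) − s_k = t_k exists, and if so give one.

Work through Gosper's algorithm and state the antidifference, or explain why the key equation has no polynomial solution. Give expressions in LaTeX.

Step 1: r(k) = (9*k**2 + 35*k + 30)/(9*k**2 + 17*k + 4).
Take A(k)=1, B(k)=1, C(k)=k**2 + 17*k/9 + 4/9.
Set up (1)·f(k+1) − (1)·f(k) − (k**2 + 17*k/9 + 4/9) = 0.
Bound: deg f ≤ 3.
Solving with deg f ≤ 3: f(k) = k*(3*k**2 + 4*k - 3)/9.
Then R = B(k−1)f/C = k*(3*k**2 + 4*k - 3)/(9*k**2 + 17*k + 4), so s_k = R(k)·t_k = k*(-3*k**2 - 4*k + 3).
Δs = -9*k**2 - 17*k - 4, as required.

s_k = k \left(- 3 k^{2} - 4 k + 3\right)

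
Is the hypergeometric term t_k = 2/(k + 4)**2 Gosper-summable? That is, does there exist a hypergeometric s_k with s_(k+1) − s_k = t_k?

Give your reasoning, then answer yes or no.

Compute t_(k+1)/t_k: get (k + 4)**2/(k + 5)**2.
Take A(k)=k**2 + 8*k + 16, B(k)=k**2 + 10*k + 25, C(k)=1.
Key eq: (k**2 + 8*k + 16)·f(k+1) = (k**2 + 8*k + 16)·f(k) + (1).
d = 0 from the (2,2,0) case.
Generic f = c0 gives residual -1; -1 = 0 cannot hold, so t_k is not Gosper-summable.

No — the linear system for f has no solution.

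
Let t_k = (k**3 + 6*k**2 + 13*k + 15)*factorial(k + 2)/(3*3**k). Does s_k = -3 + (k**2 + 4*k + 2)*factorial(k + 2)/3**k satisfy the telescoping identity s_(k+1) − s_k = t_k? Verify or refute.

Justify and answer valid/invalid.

Valid — Δs_k = t_k.

s_(k+1) = 3**(-k - 1)*(4*k + (k + 1)**2 + 6)*factorial(k + 3) - 3
s_(k+1) − s_k = (k**3 + 6*k**2 + 13*k + 15)*factorial(k + 2)/(3*3**k)
(s_(k+1) − s_k) − t_k = 0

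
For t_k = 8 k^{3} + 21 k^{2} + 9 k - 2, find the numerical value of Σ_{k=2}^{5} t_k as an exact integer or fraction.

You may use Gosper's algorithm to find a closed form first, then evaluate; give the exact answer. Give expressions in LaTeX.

Step 1: r(k) = (8*k**3 + 45*k**2 + 75*k + 36)/(8*k**3 + 21*k**2 + 9*k - 2).
Take A(k)=1, B(k)=1, C(k)=k**3 + 21*k**2/8 + 9*k/8 - 1/4.
Solve (1)·f(k+1) − (1)·f(k) = k**3 + 21*k**2/8 + 9*k/8 - 1/4.
d = 4 from the (0,0,3) case.
Coefficient equations give f(k) = k*(2*k**3 + 3*k**2 - 4*k - 3)/8.
Get s_k = R·t_k = k*(2*k**3 + 3*k**2 - 4*k - 3) with R(k) = B(k−1)f(k)/C(k) = k*(2*k**3 + 3*k**2 - 4*k - 3)/((k + 2)*(8*k**2 + 5*k - 1)).
Δs = 8*k**3 + 21*k**2 + 9*k - 2, as required.
Telescoping: Σ = s_(6) − s_(2) = 3078 − (34) = 3044.

Σ = 3044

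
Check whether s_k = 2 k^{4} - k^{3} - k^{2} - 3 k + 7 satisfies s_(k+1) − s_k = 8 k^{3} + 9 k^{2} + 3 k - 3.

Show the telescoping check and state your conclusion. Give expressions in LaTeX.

s_(k+1) = 2*k**4 + 7*k**3 + 8*k**2 + 4
s_(k+1) − s_k = 8*k**3 + 9*k**2 + 3*k - 3
(s_(k+1) − s_k) − t_k = 0

valid (s_(k+1) − s_k reduces to t_k)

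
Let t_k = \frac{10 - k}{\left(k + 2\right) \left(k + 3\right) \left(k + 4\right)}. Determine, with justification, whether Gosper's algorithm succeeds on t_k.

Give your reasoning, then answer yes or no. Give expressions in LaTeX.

Yes. s_k = \frac{k \left(2 k + 13\right)}{3 \left(k + 2\right) \left(k + 3\right)}.

Step 1: r(k) = (k - 9)*(k + 2)/((k - 10)*(k + 5)).
Gosper form: A/B · C(k+1)/C(k) with A=k + 2, B=k + 5, C=k - 10.
Need (k + 2)·f(k+1) − (k + 4)·f(k) = k - 10.
deg f ≤ 2 (via 1,1,1).
A polynomial solution: f(k) = -k*(2*k + 13)/3.
So s_k = (B(k−1)f/C)·t_k = (-k*(k + 4)*(2*k + 13)/(3*(k - 10)))·t_k = k*(2*k + 13)/(3*(k + 2)*(k + 3)).
Δs = (10 - k)/(k**3 + 9*k**2 + 26*k + 24), as required.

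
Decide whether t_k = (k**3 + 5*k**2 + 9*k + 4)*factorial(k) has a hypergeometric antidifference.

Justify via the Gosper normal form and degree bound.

r(k) = (k**4 + 9*k**3 + 30*k**2 + 41*k + 19)/(k**3 + 5*k**2 + 9*k + 4) after simplifying.
Normal form (A,B,C) = (k + 1, 1, k**3 + 5*k**2 + 9*k + 4).
f must satisfy (k + 1)·f(k+1) − (1)·f(k) = k**3 + 5*k**2 + 9*k + 4.
Degrees (1,0,3) ⇒ d ≤ 2.
Coefficient equations give f(k) = k**2 + 3*k + 3.
Certificate R = B(k−1)f/C = (k**2 + 3*k + 3)/(k**3 + 5*k**2 + 9*k + 4) gives s_k = (k**2 + 3*k + 3)*factorial(k).
Δs = (k**3 + 5*k**2 + 9*k + 4)*factorial(k), as required.

Yes. s_k = (k**2 + 3*k + 3)*factorial(k).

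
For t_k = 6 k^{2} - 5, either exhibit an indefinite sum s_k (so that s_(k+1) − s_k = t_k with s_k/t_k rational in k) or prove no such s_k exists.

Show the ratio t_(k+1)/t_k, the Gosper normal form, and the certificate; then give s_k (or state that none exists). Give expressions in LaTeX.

s_k = k \left(2 k^{2} - 3 k - 4\right)

Compute t_(k+1)/t_k: get (6*(k + 1)**2 - 5)/(6*k**2 - 5).
Gosper form: A/B · C(k+1)/C(k) with A=1, B=1, C=k**2 - 5/6.
Set up (1)·f(k+1) − (1)·f(k) − (k**2 - 5/6) = 0.
deg f ≤ 3 (via 0,0,2).
Coefficient equations give f(k) = k*(2*k**2 - 3*k - 4)/6.
Certificate R = B(k−1)f/C = k*(2*k**2 - 3*k - 4)/(6*k**2 - 5) gives s_k = k*(2*k**2 - 3*k - 4).
Check: Δs_k = 6*k**2 - 5. ✓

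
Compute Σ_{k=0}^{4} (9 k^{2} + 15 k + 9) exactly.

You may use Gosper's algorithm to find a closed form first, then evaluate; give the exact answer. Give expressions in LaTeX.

Σ = 465

t_(k+1)/t_k = (3*k**2 + 11*k + 11)/(3*k**2 + 5*k + 3).
Normal form (A,B,C) = (1, 1, k**2 + 5*k/3 + 1).
Solve (1)·f(k+1) − (1)·f(k) = k**2 + 5*k/3 + 1.
d = 3 from the (0,0,2) case.
Solving with deg f ≤ 3: f(k) = k*(k**2 + k + 1)/3.
R(k) = B(k−1)·f(k)/C(k) = k*(k**2 + k + 1)/(3*k**2 + 5*k + 3); s_k = R·t_k = 3*k*(k**2 + k + 1).
Δs = 9*k**2 + 15*k + 9, as required.
Telescoping: Σ = s_(5) − s_(0) = 465 − (0) = 465.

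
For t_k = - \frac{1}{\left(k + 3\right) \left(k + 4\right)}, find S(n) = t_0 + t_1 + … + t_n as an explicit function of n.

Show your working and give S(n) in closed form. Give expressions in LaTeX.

S(n) = \frac{- n - 1}{3 \left(n + 4\right)}

r(k) = (k + 3)/(k + 5) after simplifying.
Normal form (A,B,C) = (k + 3, k + 5, 1).
Key eq: (k + 3)·f(k+1) = (k + 4)·f(k) + (1).
d = 1 from the (1,1,0) case.
Coefficient equations give f(k) = k/3.
Then R = B(k−1)f/C = k*(k + 4)/3, so s_k = R(k)·t_k = -k/(3*k + 9).
s_(k+1) − s_k = -1/(k**2 + 7*k + 12) = t_k.
Telescope: S(n) = s_(n+1) − s_(0) = (-n - 1)/(3*(n + 4)) − (0) = (-n - 1)/(3*(n + 4)).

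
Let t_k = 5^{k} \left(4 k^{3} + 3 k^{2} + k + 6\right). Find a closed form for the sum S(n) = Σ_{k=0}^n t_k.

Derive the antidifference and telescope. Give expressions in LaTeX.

S(n) = 5^{n + 1} n^{3} + 5^{n + 1} n + 5^{n + 1} + 1

Ratio r(k) = 5*(4*k**3 + 15*k**2 + 19*k + 14)/(4*k**3 + 3*k**2 + k + 6).
Factor: A=5; B=1; C=k**3 + 3*k**2/4 + k/4 + 3/2.
f must satisfy (5)·f(k+1) − (1)·f(k) = k**3 + 3*k**2/4 + k/4 + 3/2.
Bound: deg f ≤ 3.
Solving with deg f ≤ 3: f(k) = (k**3 - 3*k**2 + 4*k - 1)/4.
Certificate R = B(k−1)f/C = (k**3 - 3*k**2 + 4*k - 1)/(4*k**3 + 3*k**2 + k + 6) gives s_k = 5**k*(k**3 - 3*k**2 + 4*k - 1).
Verify: 5**k*(4*k**3 + 3*k**2 + k + 6) matches t_k.
Evaluate: s_(n+1) = 5**(n + 1)*(n**3 + n + 1); subtract s_(0) = -1 ⇒ S(n) = 5**(n + 1)*n**3 + 5**(n + 1)*n + 5**(n + 1) + 1.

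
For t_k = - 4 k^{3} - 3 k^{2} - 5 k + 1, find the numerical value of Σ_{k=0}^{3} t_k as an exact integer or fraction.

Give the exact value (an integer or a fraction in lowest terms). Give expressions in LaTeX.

r(k) = (4*k**3 + 15*k**2 + 23*k + 11)/(4*k**3 + 3*k**2 + 5*k - 1) after simplifying.
Take A(k)=1, B(k)=1, C(k)=k**3 + 3*k**2/4 + 5*k/4 - 1/4.
Set up (1)·f(k+1) − (1)·f(k) − (k**3 + 3*k**2/4 + 5*k/4 - 1/4) = 0.
deg f ≤ 4 (via 0,0,3).
Solve for f: f(k) = k*(k**3 - k**2 + 2*k - 3)/4 (degree 4 ≤ 4).
Certificate R = B(k−1)f/C = k*(k**3 - k**2 + 2*k - 3)/(4*k**3 + 3*k**2 + 5*k - 1) gives s_k = k*(-k**3 + k**2 - 2*k + 3).
Verify: -4*k**3 - 3*k**2 - 5*k + 1 matches t_k.
Evaluate s at k=4 and k=0: -212 and 0; difference -212.

Σ = -212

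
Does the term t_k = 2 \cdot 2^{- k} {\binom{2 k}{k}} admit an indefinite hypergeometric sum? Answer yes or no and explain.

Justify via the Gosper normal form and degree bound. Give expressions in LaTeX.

Step 1: r(k) = (2*k + 1)/(k + 1).
Factor: A=2*k + 1; B=k + 1; C=1.
Set up (2*k + 1)·f(k+1) − (k)·f(k) − (1) = 0.
From deg A=1, deg B=1, deg C=0: d=-1.
Negative degree bound (-1): no f exists, t_k not Gosper-summable.

No — negative degree bound, so no certificate f.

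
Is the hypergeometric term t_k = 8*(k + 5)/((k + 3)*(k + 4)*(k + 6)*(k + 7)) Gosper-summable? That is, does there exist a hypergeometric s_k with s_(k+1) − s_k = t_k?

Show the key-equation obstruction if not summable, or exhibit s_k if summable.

r(k) = (k + 3)*(k + 6)**2/((k + 5)**2*(k + 8)) after simplifying.
Take A(k)=k + 3, B(k)=k + 8, C(k)=k**2 + 10*k + 25.
Key eq: (k + 3)·f(k+1) = (k + 7)·f(k) + (k**2 + 10*k + 25).
Bound: deg f ≤ 4.
A polynomial solution: f(k) = k*(k + 4)*(k + 5)*(k + 9)/36.
Then R = B(k−1)f/C = k*(k + 4)*(k + 7)*(k + 9)/(36*(k + 5)), so s_k = R(k)·t_k = 2*k*(k + 9)/(9*(k**2 + 9*k + 18)).
s_(k+1) − s_k = 8*(k + 5)/(k**4 + 20*k**3 + 145*k**2 + 450*k + 504) = t_k.

Yes. s_k = 2*k*(k + 9)/(9*(k**2 + 9*k + 18)).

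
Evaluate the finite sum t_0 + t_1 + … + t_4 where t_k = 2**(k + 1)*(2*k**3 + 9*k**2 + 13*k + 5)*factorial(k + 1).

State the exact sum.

Compute t_(k+1)/t_k: get 2*(2*k**4 + 19*k**3 + 67*k**2 + 103*k + 58)/(2*k**3 + 9*k**2 + 13*k + 5).
So A=2*k + 4 and B=1, with C=k**3 + 9*k**2/2 + 13*k/2 + 5/2.
Set up (2*k + 4)·f(k+1) − (1)·f(k) − (k**3 + 9*k**2/2 + 13*k/2 + 5/2) = 0.
Bound: deg f ≤ 2.
Match coefficients ⇒ f(k) = (k**2 + k - 1)/2.
So s_k = (B(k−1)f/C)·t_k = ((k**2 + k - 1)/(2*k**3 + 9*k**2 + 13*k + 5))·t_k = 2**(k + 1)*(k**2 + k - 1)*factorial(k + 1).
Check: Δs_k = 2**(k + 1)*(2*k**3 + 9*k**2 + 13*k + 5)*factorial(k + 1). ✓
Telescoping: Σ = s_(5) − s_(0) = 1336320 − (-2) = 1336322.

Σ = 1336322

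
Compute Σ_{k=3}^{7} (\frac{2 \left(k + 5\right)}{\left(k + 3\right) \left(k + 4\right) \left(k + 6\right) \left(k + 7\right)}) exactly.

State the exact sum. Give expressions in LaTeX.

Ratio r(k) = (k + 3)*(k + 6)**2/((k + 5)**2*(k + 8)).
Normal form (A,B,C) = (k + 3, k + 8, k**2 + 10*k + 25).
Set up (k + 3)·f(k+1) − (k + 7)·f(k) − (k**2 + 10*k + 25) = 0.
From deg A=1, deg B=1, deg C=2: d=4.
Coefficient equations give f(k) = k*(k + 4)*(k + 5)*(k + 9)/36.
R(k) = B(k−1)·f(k)/C(k) = k*(k + 4)*(k + 7)*(k + 9)/(36*(k + 5)); s_k = R·t_k = k*(k + 9)/(18*(k**2 + 9*k + 18)).
Verify: 2*(k + 5)/(k**4 + 20*k**3 + 145*k**2 + 450*k + 504) matches t_k.
Σ_(k=3)^(7) t_k = s_(8) − s_(3) = 34/693 − (1/27) = 25/2079.

Σ = 25/2079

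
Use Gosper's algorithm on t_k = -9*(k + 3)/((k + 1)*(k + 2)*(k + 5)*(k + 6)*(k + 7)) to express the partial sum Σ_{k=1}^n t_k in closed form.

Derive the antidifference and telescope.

S(n) = n*(-n**2 - 15*n - 68)/(28*(n**3 + 15*n**2 + 68*n + 84))

Step 1: r(k) = (k + 1)*(k + 4)*(k + 5)/((k + 3)**2*(k + 8)).
Gosper form: A/B · C(k+1)/C(k) with A=k + 1, B=k + 8, C=k**3 + 10*k**2 + 33*k + 36.
Set up (k + 1)·f(k+1) − (k + 7)·f(k) − (k**3 + 10*k**2 + 33*k + 36) = 0.
Degrees (1,1,3) ⇒ d ≤ 6.
A polynomial solution: f(k) = k*(k + 2)*(k + 3)*(k + 4)*(k**2 + 12*k + 41)/90.
Certificate R = B(k−1)f/C = k*(k + 2)*(k + 7)*(k**2 + 12*k + 41)/(90*(k + 3)) gives s_k = k*(-k**2 - 12*k - 41)/(10*(k**3 + 12*k**2 + 41*k + 30)).
Δs = 9*(-k - 3)/(k**5 + 21*k**4 + 163*k**3 + 567*k**2 + 844*k + 420), as required.
Σ_(k=1)^n t_k = s_(n+1) − s_(1) = ((-n**3 - 15*n**2 - 68*n - 54)/(10*(n**3 + 15*n**2 + 68*n + 84))) − (-9/140), i.e. n*(-n**2 - 15*n - 68)/(28*(n**3 + 15*n**2 + 68*n + 84)).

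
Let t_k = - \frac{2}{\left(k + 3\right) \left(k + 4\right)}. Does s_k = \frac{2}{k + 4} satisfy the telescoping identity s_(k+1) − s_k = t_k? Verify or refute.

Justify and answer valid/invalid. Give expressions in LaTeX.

s_(k+1) = 2/(k + 5)
s_(k+1) − s_k = -2/((k + 4)*(k + 5))
(s_(k+1) − s_k) − t_k = 4/(k**3 + 12*k**2 + 47*k + 60)

Invalid: residual \frac{4}{k^{3} + 12 k^{2} + 47 k + 60} ≠ 0.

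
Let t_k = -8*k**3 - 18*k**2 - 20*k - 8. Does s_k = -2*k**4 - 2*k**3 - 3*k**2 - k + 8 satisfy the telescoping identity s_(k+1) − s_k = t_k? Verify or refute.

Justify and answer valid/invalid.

s_(k+1) = k*(-2*k**3 - 10*k**2 - 21*k - 21)
s_(k+1) − s_k = -8*k**3 - 18*k**2 - 20*k - 8
(s_(k+1) − s_k) − t_k = 0

Valid: the claim telescopes to t_k.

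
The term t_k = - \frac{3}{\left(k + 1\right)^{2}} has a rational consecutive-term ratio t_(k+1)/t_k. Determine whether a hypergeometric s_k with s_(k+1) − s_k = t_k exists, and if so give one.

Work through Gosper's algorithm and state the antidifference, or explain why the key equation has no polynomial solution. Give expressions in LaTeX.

none (Gosper's algorithm certifies no s_k)

Compute t_(k+1)/t_k: get (k + 1)**2/(k + 2)**2.
So A=k**2 + 2*k + 1 and B=k**2 + 4*k + 4, with C=1.
f must satisfy (k**2 + 2*k + 1)·f(k+1) − (k**2 + 2*k + 1)·f(k) = 1.
Degrees (2,2,0) ⇒ d ≤ 0.
Put f(k) = c0: A·f(k+1) − B(k−1)·f(k) − C = -1; need -1 = 0 — inconsistent ⇒ no f, not summable.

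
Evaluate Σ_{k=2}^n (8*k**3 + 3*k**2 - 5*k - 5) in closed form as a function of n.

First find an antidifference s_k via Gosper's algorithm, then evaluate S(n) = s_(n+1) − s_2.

Ratio r(k) = (8*k**3 + 27*k**2 + 25*k + 1)/(8*k**3 + 3*k**2 - 5*k - 5).
So A=1 and B=1, with C=k**3 + 3*k**2/8 - 5*k/8 - 5/8.
Solve (1)·f(k+1) − (1)·f(k) = k**3 + 3*k**2/8 - 5*k/8 - 5/8.
Degrees (0,0,3) ⇒ d ≤ 4.
Match coefficients ⇒ f(k) = k*(2*k**3 - 3*k**2 - 2*k - 2)/8.
So s_k = (B(k−1)f/C)·t_k = (k*(2*k**3 - 3*k**2 - 2*k - 2)/(8*k**3 + 3*k**2 - 5*k - 5))·t_k = k*(2*k**3 - 3*k**2 - 2*k - 2).
Verify: 8*k**3 + 3*k**2 - 5*k - 5 matches t_k.
Σ_(k=2)^n t_k = s_(n+1) − s_(2) = (2*n**4 + 5*n**3 + n**2 - 7*n - 5) − (-4), i.e. 2*n**4 + 5*n**3 + n**2 - 7*n - 1.

S(n) = 2*n**4 + 5*n**3 + n**2 - 7*n - 1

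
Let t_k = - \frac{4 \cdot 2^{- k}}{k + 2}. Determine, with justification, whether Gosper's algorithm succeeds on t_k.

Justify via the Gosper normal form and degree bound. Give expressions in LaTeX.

Ratio r(k) = (k + 2)/(2*(k + 3)).
Gosper form: A/B · C(k+1)/C(k) with A=k/2 + 1, B=k + 3, C=1.
f must satisfy (k/2 + 1)·f(k+1) − (k + 2)·f(k) = 1.
From deg A=1, deg B=1, deg C=0: d=-1.
deg f ≤ -1 is impossible — no certificate.

No — negative degree bound, so no certificate f.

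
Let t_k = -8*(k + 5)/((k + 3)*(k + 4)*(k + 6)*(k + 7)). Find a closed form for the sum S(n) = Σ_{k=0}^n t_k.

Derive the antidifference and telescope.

t_(k+1)/t_k = (k + 3)*(k + 6)**2/((k + 5)**2*(k + 8)).
A = k + 3, B = k + 8, C = k**2 + 10*k + 25.
f must satisfy (k + 3)·f(k+1) − (k + 7)·f(k) = k**2 + 10*k + 25.
d = 4 from the (1,1,2) case.
Match coefficients ⇒ f(k) = k*(k + 4)*(k + 5)*(k + 9)/36.
Get s_k = R·t_k = 2*k*(-k - 9)/(9*(k**2 + 9*k + 18)) with R(k) = B(k−1)f(k)/C(k) = k*(k + 4)*(k + 7)*(k + 9)/(36*(k + 5)).
Δs = 8*(-k - 5)/(k**4 + 20*k**3 + 145*k**2 + 450*k + 504), as required.
Telescope: S(n) = s_(n+1) − s_(0) = 2*(-n**2 - 11*n - 10)/(9*(n**2 + 11*n + 28)) − (0) = 2*(-n**2 - 11*n - 10)/(9*(n**2 + 11*n + 28)).

S(n) = 2*(-n**2 - 11*n - 10)/(9*(n**2 + 11*n + 28))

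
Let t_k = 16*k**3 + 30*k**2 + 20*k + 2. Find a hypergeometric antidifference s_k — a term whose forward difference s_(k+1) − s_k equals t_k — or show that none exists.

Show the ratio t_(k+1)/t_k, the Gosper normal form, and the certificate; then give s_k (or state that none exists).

Compute t_(k+1)/t_k: get (8*k**3 + 39*k**2 + 64*k + 34)/(8*k**3 + 15*k**2 + 10*k + 1).
Gosper form: A/B · C(k+1)/C(k) with A=1, B=1, C=k**3 + 15*k**2/8 + 5*k/4 + 1/8.
Need (1)·f(k+1) − (1)·f(k) = k**3 + 15*k**2/8 + 5*k/4 + 1/8.
deg f ≤ 4 (via 0,0,3).
Match coefficients ⇒ f(k) = k*(4*k**3 + 2*k**2 - k - 3)/16.
Then R = B(k−1)f/C = k*(4*k**3 + 2*k**2 - k - 3)/(2*(8*k**3 + 15*k**2 + 10*k + 1)), so s_k = R(k)·t_k = k*(4*k**3 + 2*k**2 - k - 3).
Check: Δs_k = 16*k**3 + 30*k**2 + 20*k + 2. ✓

s_k = k*(4*k**3 + 2*k**2 - k - 3)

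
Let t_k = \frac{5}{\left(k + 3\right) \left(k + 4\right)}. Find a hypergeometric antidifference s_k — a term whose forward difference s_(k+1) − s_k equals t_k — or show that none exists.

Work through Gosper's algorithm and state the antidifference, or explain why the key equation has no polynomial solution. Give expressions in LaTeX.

t_(k+1)/t_k = (k + 3)/(k + 5).
So A=k + 3 and B=k + 5, with C=1.
Solve (k + 3)·f(k+1) − (k + 4)·f(k) = 1.
Bound: deg f ≤ 1.
Solving with deg f ≤ 1: f(k) = k/3.
R(k) = B(k−1)·f(k)/C(k) = k*(k + 4)/3; s_k = R·t_k = 5*k/(3*(k + 3)).
Verify: 5/(k**2 + 7*k + 12) matches t_k.

s_k = \frac{5 k}{3 \left(k + 3\right)}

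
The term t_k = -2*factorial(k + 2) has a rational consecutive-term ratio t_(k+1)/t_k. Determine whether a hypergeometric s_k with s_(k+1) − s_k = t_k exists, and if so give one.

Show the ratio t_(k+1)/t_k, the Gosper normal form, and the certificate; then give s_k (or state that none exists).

not Gosper-summable; s_k does not exist

Step 1: r(k) = k + 3.
So A=k + 3 and B=1, with C=1.
f must satisfy (k + 3)·f(k+1) − (1)·f(k) = 1.
deg f ≤ -1 (via 1,0,0).
Negative degree bound (-1): no f exists, t_k not Gosper-summable.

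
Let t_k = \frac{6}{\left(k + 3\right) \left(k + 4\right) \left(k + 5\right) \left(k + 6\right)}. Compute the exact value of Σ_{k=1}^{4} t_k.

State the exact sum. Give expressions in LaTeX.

Σ = 1/72

t_(k+1)/t_k = (k + 3)/(k + 7).
Gosper form: A/B · C(k+1)/C(k) with A=k + 3, B=k + 7, C=1.
f must satisfy (k + 3)·f(k+1) − (k + 6)·f(k) = 1.
From deg A=1, deg B=1, deg C=0: d=3.
Solving with deg f ≤ 3: f(k) = k*(k**2 + 12*k + 47)/180.
Then R = B(k−1)f/C = k*(k + 6)*(k**2 + 12*k + 47)/180, so s_k = R(k)·t_k = k*(k**2 + 12*k + 47)/(30*(k + 3)*(k + 4)*(k + 5)).
Check: Δs_k = 6/(k**4 + 18*k**3 + 119*k**2 + 342*k + 360). ✓
Sum = s_(5) − s_(1); s_(5) = 11/360, s_(1) = 1/60 ⇒ 1/72.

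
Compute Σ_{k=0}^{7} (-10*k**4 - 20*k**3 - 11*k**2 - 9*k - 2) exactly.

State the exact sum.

r(k) = (10*k**4 + 60*k**3 + 131*k**2 + 131*k + 52)/(10*k**4 + 20*k**3 + 11*k**2 + 9*k + 2) after simplifying.
Normal form (A,B,C) = (1, 1, k**4 + 2*k**3 + 11*k**2/10 + 9*k/10 + 1/5).
Key eq: (1)·f(k+1) = (1)·f(k) + (k**4 + 2*k**3 + 11*k**2/10 + 9*k/10 + 1/5).
deg f ≤ 5 (via 0,0,4).
A polynomial solution: f(k) = k*(2*k**4 - 3*k**2 + 4*k - 1)/10.
R(k) = B(k−1)·f(k)/C(k) = k*(2*k**4 - 3*k**2 + 4*k - 1)/(10*k**4 + 20*k**3 + 11*k**2 + 9*k + 2); s_k = R·t_k = k*(-2*k**4 + 3*k**2 - 4*k + 1).
Verify: -10*k**4 - 20*k**3 - 11*k**2 - 9*k - 2 matches t_k.
Σ_(k=0)^(7) t_k = s_(8) − s_(0) = -64248 − (0) = -64248.

Σ = -64248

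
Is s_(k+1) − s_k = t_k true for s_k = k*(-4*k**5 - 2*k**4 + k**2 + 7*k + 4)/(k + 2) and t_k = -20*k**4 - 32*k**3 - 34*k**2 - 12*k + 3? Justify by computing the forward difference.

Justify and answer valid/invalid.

s_(k+1) = (k + 1)*(7*k - 4*(k + 1)**5 - 2*(k + 1)**4 + (k + 1)**2 + 11)/(k + 3)
s_(k+1) − s_k = 2*(-10*k**6 - 58*k**5 - 120*k**4 - 139*k**3 - 89*k**2 - 16*k + 6)/(k**2 + 5*k + 6)
(s_(k+1) − s_k) − t_k = (16*k**5 + 74*k**4 + 96*k**3 + 83*k**2 + 25*k - 6)/(k**2 + 5*k + 6)

Invalid: residual (16*k**5 + 74*k**4 + 96*k**3 + 83*k**2 + 25*k - 6)/(k**2 + 5*k + 6) ≠ 0.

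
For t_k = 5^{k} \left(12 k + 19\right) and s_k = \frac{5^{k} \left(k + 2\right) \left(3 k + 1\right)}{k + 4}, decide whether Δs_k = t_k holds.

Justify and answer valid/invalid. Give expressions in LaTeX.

Invalid: residual \frac{5^{k} \left(- 24 k^{2} - 128 k - 150\right)}{k^{2} + 9 k + 20} ≠ 0.

s_(k+1) = 5**(k + 1)*(k + 3)*(3*k + 4)/(k + 5)
s_(k+1) − s_k = 5**k*(12*k**3 + 103*k**2 + 283*k + 230)/(k**2 + 9*k + 20)
(s_(k+1) − s_k) − t_k = 5**k*(-24*k**2 - 128*k - 150)/(k**2 + 9*k + 20)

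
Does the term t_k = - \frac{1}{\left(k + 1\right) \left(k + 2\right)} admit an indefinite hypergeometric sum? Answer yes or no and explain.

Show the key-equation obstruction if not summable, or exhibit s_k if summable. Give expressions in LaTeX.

Yes. s_k = - \frac{k}{k + 1}.

Ratio r(k) = (k + 1)/(k + 3).
Factor: A=k + 1; B=k + 3; C=1.
Set up (k + 1)·f(k+1) − (k + 2)·f(k) − (1) = 0.
deg f ≤ 1 (via 1,1,0).
A polynomial solution: f(k) = k.
Then R = B(k−1)f/C = k*(k + 2), so s_k = R(k)·t_k = -k/(k + 1).
Check: Δs_k = -1/(k**2 + 3*k + 2). ✓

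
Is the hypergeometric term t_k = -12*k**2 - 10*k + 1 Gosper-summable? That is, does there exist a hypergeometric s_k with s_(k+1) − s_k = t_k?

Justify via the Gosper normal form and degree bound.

t_(k+1)/t_k = (12*k**2 + 34*k + 21)/(12*k**2 + 10*k - 1).
So A=1 and B=1, with C=k**2 + 5*k/6 - 1/12.
Set up (1)·f(k+1) − (1)·f(k) − (k**2 + 5*k/6 - 1/12) = 0.
d = 3 from the (0,0,2) case.
Coefficient equations give f(k) = k*(4*k**2 - k - 4)/12.
So s_k = (B(k−1)f/C)·t_k = (k*(4*k**2 - k - 4)/(12*k**2 + 10*k - 1))·t_k = k*(-4*k**2 + k + 4).
s_(k+1) − s_k = -12*k**2 - 10*k + 1 = t_k.

Yes. s_k = k*(-4*k**2 + k + 4).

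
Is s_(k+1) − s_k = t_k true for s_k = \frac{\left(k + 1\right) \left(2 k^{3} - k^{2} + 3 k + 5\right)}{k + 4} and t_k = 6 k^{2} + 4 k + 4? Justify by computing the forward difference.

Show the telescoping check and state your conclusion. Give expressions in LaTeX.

s_(k+1) = (k + 2)*(3*k + 2*(k + 1)**3 - (k + 1)**2 + 8)/(k + 5)
s_(k+1) − s_k = (6*k**4 + 46*k**3 + 73*k**2 + 65*k + 47)/(k**2 + 9*k + 20)
(s_(k+1) − s_k) − t_k = 3*(-4*k**3 - 29*k**2 - 17*k - 11)/(k**2 + 9*k + 20)

Invalid: residual \frac{3 \left(- 4 k^{3} - 29 k^{2} - 17 k - 11\right)}{k^{2} + 9 k + 20} ≠ 0.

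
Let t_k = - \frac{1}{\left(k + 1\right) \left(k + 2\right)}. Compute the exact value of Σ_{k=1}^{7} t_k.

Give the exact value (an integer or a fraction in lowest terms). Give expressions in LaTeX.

Σ = -7/18

r(k) = (k + 1)/(k + 3) after simplifying.
So A=k + 1 and B=k + 3, with C=1.
Key eq: (k + 1)·f(k+1) = (k + 2)·f(k) + (1).
Degrees (1,1,0) ⇒ d ≤ 1.
Solve for f: f(k) = k (degree 1 ≤ 1).
R(k) = B(k−1)·f(k)/C(k) = k*(k + 2); s_k = R·t_k = -k/(k + 1).
Verify: -1/(k**2 + 3*k + 2) matches t_k.
Sum = s_(8) − s_(1); s_(8) = -8/9, s_(1) = -1/2 ⇒ -7/18.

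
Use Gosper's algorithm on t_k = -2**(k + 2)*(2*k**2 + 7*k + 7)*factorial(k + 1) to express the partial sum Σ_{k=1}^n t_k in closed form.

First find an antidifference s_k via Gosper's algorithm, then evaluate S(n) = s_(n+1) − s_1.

S(n) = -8*2**n*n*factorial(n + 2) - 16*2**n*factorial(n + 2) + 32

t_(k+1)/t_k = 2*(2*k**3 + 15*k**2 + 38*k + 32)/(2*k**2 + 7*k + 7).
A = 2*k + 4, B = 1, C = k**2 + 7*k/2 + 7/2.
Key eq: (2*k + 4)·f(k+1) = (1)·f(k) + (k**2 + 7*k/2 + 7/2).
Bound: deg f ≤ 1.
Coefficient equations give f(k) = (k + 1)/2.
Certificate R = B(k−1)f/C = (k + 1)/(2*k**2 + 7*k + 7) gives s_k = -2**(k + 2)*(k + 1)*factorial(k + 1).
Check: Δs_k = -2**(k + 2)*(2*k**2 + 7*k + 7)*factorial(k + 1). ✓
Telescope: S(n) = s_(n+1) − s_(1) = -2**(n + 3)*(n + 2)*factorial(n + 2) − (-32) = -8*2**n*n*factorial(n + 2) - 16*2**n*factorial(n + 2) + 32.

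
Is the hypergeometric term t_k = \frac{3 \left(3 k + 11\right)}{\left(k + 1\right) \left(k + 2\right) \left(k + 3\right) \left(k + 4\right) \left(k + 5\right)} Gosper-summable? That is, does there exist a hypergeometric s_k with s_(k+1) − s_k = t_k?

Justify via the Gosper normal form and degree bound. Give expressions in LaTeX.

r(k) = (k + 1)*(3*k + 14)/((k + 6)*(3*k + 11)) after simplifying.
Gosper form: A/B · C(k+1)/C(k) with A=k + 1, B=k + 6, C=k + 11/3.
Set up (k + 1)·f(k+1) − (k + 5)·f(k) − (k + 11/3) = 0.
Bound: deg f ≤ 4.
Solve for f: f(k) = k*(k + 3)*(k**2 + 7*k + 14)/24 (degree 4 ≤ 4).
Get s_k = R·t_k = 3*k*(k**2 + 7*k + 14)/(8*(k**3 + 7*k**2 + 14*k + 8)) with R(k) = B(k−1)f(k)/C(k) = k*(k + 3)*(k + 5)*(k**2 + 7*k + 14)/(8*(3*k + 11)).
Verify: 3*(3*k + 11)/(k**5 + 15*k**4 + 85*k**3 + 225*k**2 + 274*k + 120) matches t_k.

Yes. s_k = \frac{3 k \left(k^{2} + 7 k + 14\right)}{8 \left(k^{3} + 7 k^{2} + 14 k + 8\right)}.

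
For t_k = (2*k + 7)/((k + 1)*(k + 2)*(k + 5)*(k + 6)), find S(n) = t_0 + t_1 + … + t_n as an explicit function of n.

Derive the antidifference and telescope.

The ratio is (k + 1)*(k + 5)*(2*k + 9)/((k + 3)*(k + 7)*(2*k + 7)).
Normal form (A,B,C) = (k + 1, k + 7, k**3 + 21*k**2/2 + 73*k/2 + 42).
Key eq: (k + 1)·f(k+1) = (k + 6)·f(k) + (k**3 + 21*k**2/2 + 73*k/2 + 42).
d = 5 from the (1,1,3) case.
A polynomial solution: f(k) = k*(k + 2)*(k + 3)*(k + 4)*(k + 6)/10.
So s_k = (B(k−1)f/C)·t_k = (k*(k + 2)*(k + 6)**2/(5*(2*k + 7)))·t_k = k*(k + 6)/(5*(k**2 + 6*k + 5)).
s_(k+1) − s_k = (2*k + 7)/(k**4 + 14*k**3 + 65*k**2 + 112*k + 60) = t_k.
Telescope: S(n) = s_(n+1) − s_(0) = (n**2 + 8*n + 7)/(5*(n**2 + 8*n + 12)) − (0) = (n**2 + 8*n + 7)/(5*(n**2 + 8*n + 12)).

S(n) = (n**2 + 8*n + 7)/(5*(n**2 + 8*n + 12))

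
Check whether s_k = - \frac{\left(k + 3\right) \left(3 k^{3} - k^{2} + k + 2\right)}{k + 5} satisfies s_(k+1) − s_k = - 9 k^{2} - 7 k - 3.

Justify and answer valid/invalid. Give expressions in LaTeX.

Invalid: residual \frac{2 \left(6 k^{3} + 53 k^{2} + 37 k + 13\right)}{k^{2} + 11 k + 30} ≠ 0.

s_(k+1) = -(k + 4)*(k + 3*(k + 1)**3 - (k + 1)**2 + 3)/(k + 6)
s_(k+1) − s_k = (-9*k**4 - 94*k**3 - 244*k**2 - 169*k - 64)/(k**2 + 11*k + 30)
(s_(k+1) − s_k) − t_k = 2*(6*k**3 + 53*k**2 + 37*k + 13)/(k**2 + 11*k + 30)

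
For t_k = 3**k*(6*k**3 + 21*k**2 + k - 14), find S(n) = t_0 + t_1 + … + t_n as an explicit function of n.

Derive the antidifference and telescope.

S(n) = 9*3**n*n**3 + 18*3**n*n**2 - 3*3**n*n - 15*3**n + 1

Ratio r(k) = 3*(6*k**3 + 39*k**2 + 61*k + 14)/(6*k**3 + 21*k**2 + k - 14).
A = 3, B = 1, C = k**3 + 7*k**2/2 + k/6 - 7/3.
Need (3)·f(k+1) − (1)·f(k) = k**3 + 7*k**2/2 + k/6 - 7/3.
Bound: deg f ≤ 3.
Solve for f: f(k) = (3*k**3 - 3*k**2 - 4*k - 1)/6 (degree 3 ≤ 3).
R(k) = B(k−1)·f(k)/C(k) = (3*k**3 - 3*k**2 - 4*k - 1)/((k + 1)*(6*k**2 + 15*k - 14)); s_k = R·t_k = 3**k*(3*k**3 - 3*k**2 - 4*k - 1).
Check: Δs_k = 3**k*(6*k**3 + 21*k**2 + k - 14). ✓
Σ_(k=0)^n t_k = s_(n+1) − s_(0) = (3**(n + 1)*(3*n**3 + 6*n**2 - n - 5)) − (-1), i.e. 9*3**n*n**3 + 18*3**n*n**2 - 3*3**n*n - 15*3**n + 1.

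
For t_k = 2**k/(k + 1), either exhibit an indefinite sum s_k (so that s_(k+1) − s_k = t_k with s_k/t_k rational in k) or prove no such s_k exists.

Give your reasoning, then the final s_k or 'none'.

no hypergeometric antidifference exists

r(k) = 2*(k + 1)/(k + 2) after simplifying.
So A=2*k + 2 and B=k + 2, with C=1.
f must satisfy (2*k + 2)·f(k+1) − (k + 1)·f(k) = 1.
Bound: deg f ≤ -1.
Bound -1 < 0, so the key equation has no polynomial solution.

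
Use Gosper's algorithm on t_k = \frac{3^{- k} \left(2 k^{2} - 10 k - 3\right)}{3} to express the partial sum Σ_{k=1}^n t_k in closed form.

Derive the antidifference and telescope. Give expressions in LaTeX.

S(n) = \frac{3^{- n} \left(- 6 \cdot 3^{n} - n^{2} + 2 n + 6\right)}{3}

Compute t_(k+1)/t_k: get (2*k**2 - 6*k - 11)/(3*(2*k**2 - 10*k - 3)).
Take A(k)=1/3, B(k)=1, C(k)=k**2 - 5*k - 3/2.
Need (1/3)·f(k+1) − (1)·f(k) = k**2 - 5*k - 3/2.
Degrees (0,0,2) ⇒ d ≤ 2.
A polynomial solution: f(k) = -3*(k**2 - 4*k - 3)/2.
So s_k = (B(k−1)f/C)·t_k = (-3*(k**2 - 4*k - 3)/(2*k**2 - 10*k - 3))·t_k = (-k**2 + 4*k + 3)/3**k.
Check: Δs_k = (2*k**2 - 10*k - 3)/(3*3**k). ✓
Telescope: S(n) = s_(n+1) − s_(1) = 3**(-n - 1)*(-n**2 + 2*n + 6) − (2) = (-6*3**n - n**2 + 2*n + 6)/(3*3**n).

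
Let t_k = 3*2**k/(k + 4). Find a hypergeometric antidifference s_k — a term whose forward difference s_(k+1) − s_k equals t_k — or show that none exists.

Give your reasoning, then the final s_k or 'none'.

none — t_k is not Gosper-summable

r(k) = 2*(k + 4)/(k + 5) after simplifying.
Normal form (A,B,C) = (2*k + 8, k + 5, 1).
Solve (2*k + 8)·f(k+1) − (k + 4)·f(k) = 1.
Degrees (1,1,0) ⇒ d ≤ -1.
deg f ≤ -1 is impossible — no certificate.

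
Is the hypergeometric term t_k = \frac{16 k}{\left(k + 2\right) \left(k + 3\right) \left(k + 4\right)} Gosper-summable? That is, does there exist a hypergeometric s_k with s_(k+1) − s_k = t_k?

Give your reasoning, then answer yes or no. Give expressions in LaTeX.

The ratio is (k + 1)*(k + 2)/(k*(k + 5)).
Take A(k)=k + 2, B(k)=k + 5, C(k)=k.
Need (k + 2)·f(k+1) − (k + 4)·f(k) = k.
d = 2 from the (1,1,1) case.
Solve for f: f(k) = k*(k - 1)/6 (degree 2 ≤ 2).
Then R = B(k−1)f/C = (k - 1)*(k + 4)/6, so s_k = R(k)·t_k = 8*k*(k - 1)/(3*(k + 2)*(k + 3)).
Δs = 16*k/(k**3 + 9*k**2 + 26*k + 24), as required.

Yes. s_k = \frac{8 k \left(k - 1\right)}{3 \left(k + 2\right) \left(k + 3\right)}.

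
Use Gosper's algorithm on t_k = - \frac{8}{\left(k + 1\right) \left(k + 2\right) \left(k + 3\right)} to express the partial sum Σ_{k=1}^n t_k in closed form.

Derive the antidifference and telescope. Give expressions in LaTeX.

Step 1: r(k) = (k + 1)/(k + 4).
Factor: A=k + 1; B=k + 4; C=1.
Set up (k + 1)·f(k+1) − (k + 3)·f(k) − (1) = 0.
Bound: deg f ≤ 2.
Solving with deg f ≤ 2: f(k) = k*(k + 3)/4.
So s_k = (B(k−1)f/C)·t_k = (k*(k + 3)**2/4)·t_k = 2*k*(-k - 3)/((k + 1)*(k + 2)).
s_(k+1) − s_k = -8/(k**3 + 6*k**2 + 11*k + 6) = t_k.
s_(n+1) = 2*(-n**2 - 5*n - 4)/(n**2 + 5*n + 6) and s_(1) = -4/3, so S(n) = 2*n*(-n - 5)/(3*(n**2 + 5*n + 6)).

S(n) = \frac{2 n \left(- n - 5\right)}{3 \left(n^{2} + 5 n + 6\right)}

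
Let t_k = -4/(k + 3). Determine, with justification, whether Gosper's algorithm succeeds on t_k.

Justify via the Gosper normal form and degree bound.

No; the coefficient equations for f are inconsistent.

t_(k+1)/t_k = (k + 3)/(k + 4).
Take A(k)=k + 3, B(k)=k + 4, C(k)=1.
Set up (k + 3)·f(k+1) − (k + 3)·f(k) − (1) = 0.
d = 0 from the (1,1,0) case.
Generic f = c0 gives residual -1; -1 = 0 cannot hold, so t_k is not Gosper-summable.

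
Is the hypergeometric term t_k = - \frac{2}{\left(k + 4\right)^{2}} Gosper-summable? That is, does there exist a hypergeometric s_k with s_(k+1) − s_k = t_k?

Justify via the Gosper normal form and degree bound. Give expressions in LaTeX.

No. Not Gosper-summable.

Step 1: r(k) = (k + 4)**2/(k + 5)**2.
So A=k**2 + 8*k + 16 and B=k**2 + 10*k + 25, with C=1.
Need (k**2 + 8*k + 16)·f(k+1) − (k**2 + 8*k + 16)·f(k) = 1.
From deg A=2, deg B=2, deg C=0: d=0.
Generic f = c0 gives residual -1; -1 = 0 cannot hold, so t_k is not Gosper-summable.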